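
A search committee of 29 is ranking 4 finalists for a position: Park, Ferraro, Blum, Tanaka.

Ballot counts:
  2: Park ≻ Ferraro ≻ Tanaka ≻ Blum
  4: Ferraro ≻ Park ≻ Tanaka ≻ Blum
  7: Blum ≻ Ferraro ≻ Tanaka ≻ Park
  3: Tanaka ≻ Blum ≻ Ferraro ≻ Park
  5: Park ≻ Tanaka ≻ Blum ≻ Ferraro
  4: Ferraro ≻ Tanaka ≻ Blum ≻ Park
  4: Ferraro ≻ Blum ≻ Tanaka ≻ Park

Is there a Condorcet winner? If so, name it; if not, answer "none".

Head-to-head results (29 committee members):
Park vs Ferraro: Park preferred on 2+5 = 7 ballots; Ferraro wins 22–7.
Park vs Blum: 2+4+5 = 11 for Park, 18 for Blum — Blum by 18–11.
Park vs Tanaka: 2+4+5 = 11 for Park, 18 for Tanaka — Tanaka by 18–11.
Ferraro vs Blum: 14 to 15, Blum.
Ferraro vs Tanaka: Ferraro preferred on 2+4+7+4+4 = 21 ballots; Ferraro wins 21–8.
Blum vs Tanaka: 7+4 = 11 for Blum, 18 for Tanaka — Tanaka by 18–11.
Every candidate loses at least once (Park loses to Ferraro; Ferraro loses to Blum; Blum loses to Tanaka; Tanaka loses to Ferraro). The majority relation contains the cycle Ferraro beats Tanaka beats Blum beats Ferraro, so there is no Condorcet winner.

none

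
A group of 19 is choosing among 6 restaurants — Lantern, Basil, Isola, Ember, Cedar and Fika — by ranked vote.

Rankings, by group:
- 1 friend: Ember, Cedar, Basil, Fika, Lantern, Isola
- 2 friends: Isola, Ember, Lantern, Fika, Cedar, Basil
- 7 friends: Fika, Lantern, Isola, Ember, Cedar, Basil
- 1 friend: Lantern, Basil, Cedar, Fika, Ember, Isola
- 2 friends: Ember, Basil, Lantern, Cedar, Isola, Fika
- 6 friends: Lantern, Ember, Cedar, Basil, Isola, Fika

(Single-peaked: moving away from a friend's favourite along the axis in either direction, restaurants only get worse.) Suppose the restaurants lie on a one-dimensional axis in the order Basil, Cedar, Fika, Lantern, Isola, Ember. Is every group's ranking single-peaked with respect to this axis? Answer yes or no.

no

Axis positions: Basil=1, Cedar=2, Fika=3, Lantern=4, Isola=5, Ember=6.
Group 1: ranking walks positions 6-2-1-3-4-5; Cedar is ranked above Isola even though Isola lies between Cedar and the peak Ember on the axis — preferences dip and rise again. Not single-peaked.
Group 2 (peak Isola at position 5): ranking walks positions 5-6-4-3-2-1, expanding outward from the peak — single-peaked.
Group 3 (peak Fika at position 3): ranking walks positions 3-4-5-6-2-1, expanding outward from the peak — single-peaked.
Group 4: ranking walks positions 4-1-2-3-6-5; Basil is ranked above Fika even though Fika lies between Basil and the peak Lantern on the axis — preferences dip and rise again. Not single-peaked.
Group 5: ranking walks positions 6-1-4-2-5-3; Basil is ranked above Isola even though Isola lies between Basil and the peak Ember on the axis — preferences dip and rise again. Not single-peaked.
Group 6: ranking walks positions 4-6-2-1-5-3; Ember is ranked above Isola even though Isola lies between Ember and the peak Lantern on the axis — preferences dip and rise again. Not single-peaked.
Group 1 violates single-peakedness, so the profile is not single-peaked on this axis.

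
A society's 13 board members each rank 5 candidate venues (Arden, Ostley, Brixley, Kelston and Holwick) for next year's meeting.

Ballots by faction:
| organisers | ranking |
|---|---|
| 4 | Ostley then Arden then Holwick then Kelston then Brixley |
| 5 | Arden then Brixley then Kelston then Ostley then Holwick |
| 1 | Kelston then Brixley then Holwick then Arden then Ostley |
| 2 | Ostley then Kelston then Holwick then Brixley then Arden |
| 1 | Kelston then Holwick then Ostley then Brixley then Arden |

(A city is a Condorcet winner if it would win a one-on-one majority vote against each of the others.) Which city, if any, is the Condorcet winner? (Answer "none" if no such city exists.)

Head-to-head results (13 organisers):
Arden vs Ostley: Ostley, 7–6.
Arden–Brixley: Arden 9–4.
Arden vs Kelston: Arden, 9–4.
Arden–Holwick: Arden 9–4.
Ostley–Brixley: Ostley 7–6.
Ostley vs Kelston: Kelston wins 7–6.
Ostley–Holwick: Ostley 11–2.
Brixley–Kelston: Kelston 8–5.
Brixley vs Holwick: Holwick, 7–6.
Kelston vs Holwick: Kelston wins 9–4.
Each city drops at least one matchup (Arden loses to Ostley; Ostley loses to Kelston; Brixley loses to Arden; Kelston loses to Arden; Holwick loses to Arden); the cycle Arden beats Kelston beats Ostley beats Arden rules out a Condorcet winner.

none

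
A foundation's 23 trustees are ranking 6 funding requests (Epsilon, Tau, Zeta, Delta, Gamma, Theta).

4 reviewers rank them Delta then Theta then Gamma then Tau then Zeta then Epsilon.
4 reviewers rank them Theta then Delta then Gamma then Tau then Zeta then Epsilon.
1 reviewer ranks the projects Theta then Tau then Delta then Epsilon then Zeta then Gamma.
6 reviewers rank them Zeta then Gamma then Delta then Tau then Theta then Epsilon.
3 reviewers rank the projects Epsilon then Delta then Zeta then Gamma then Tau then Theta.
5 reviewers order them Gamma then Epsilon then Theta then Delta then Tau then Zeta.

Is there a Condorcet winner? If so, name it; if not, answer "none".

Delta

Head-to-head results (23 reviewers):
Epsilon vs Tau: Tau, 15–8.
Epsilon–Zeta: Zeta 14–9.
Epsilon vs Delta: Delta wins 15–8.
Epsilon vs Gamma: Gamma wins 19–4.
Epsilon vs Theta: 3+5 = 8 for Epsilon, 15 for Theta — Theta by 15–8.
Tau vs Zeta: Tau preferred on 4+4+1+5 = 14 ballots; Tau wins 14–9.
Tau–Delta: Delta 22–1.
Tau vs Gamma: Gamma wins 22–1.
Tau vs Theta: Tau preferred on 6+3 = 9 ballots; Theta wins 14–9.
Zeta vs Delta: Delta wins 17–6.
Zeta vs Gamma: 10 to 13, Gamma.
Zeta vs Theta: Zeta is ranked higher on 6+3 = 9 ballots, Theta on 14. Theta wins 14–9.
Delta–Gamma: Delta 12–11.
Delta vs Theta: Delta, 13–10.
Gamma vs Theta: Gamma is ranked higher on 6+3+5 = 14 ballots, Theta on 9. Gamma wins 14–9.
Only Delta has no losses; Delta is the Condorcet winner.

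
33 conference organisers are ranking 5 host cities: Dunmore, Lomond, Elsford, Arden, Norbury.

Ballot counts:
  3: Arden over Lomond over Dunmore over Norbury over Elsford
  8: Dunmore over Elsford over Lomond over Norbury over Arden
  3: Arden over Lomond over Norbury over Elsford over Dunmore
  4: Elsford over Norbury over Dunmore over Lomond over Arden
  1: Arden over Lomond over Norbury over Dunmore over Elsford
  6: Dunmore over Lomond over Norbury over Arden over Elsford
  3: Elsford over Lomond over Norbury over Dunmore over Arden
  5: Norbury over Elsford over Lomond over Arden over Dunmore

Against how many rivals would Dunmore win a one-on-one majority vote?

Dunmore against each rival (33 organisers):
Dunmore vs Lomond: Dunmore, 18–15.
Dunmore vs Elsford: Dunmore wins 18–15.
Dunmore vs Arden: Dunmore preferred on 8+4+6+3 = 21 ballots; Dunmore wins 21–12.
Dunmore vs Norbury: 3+8+6 = 17 for Dunmore, 16 for Norbury — Dunmore by 17–16.
Dunmore beats Lomond, Elsford, Arden, Norbury — 4 pairwise wins.

4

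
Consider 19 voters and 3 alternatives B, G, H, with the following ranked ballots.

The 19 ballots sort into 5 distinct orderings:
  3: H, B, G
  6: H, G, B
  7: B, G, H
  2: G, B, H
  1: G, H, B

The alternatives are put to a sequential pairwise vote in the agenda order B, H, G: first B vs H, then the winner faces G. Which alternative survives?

G

Round 1: B vs H — 9–10, H advances.
Round 2: H vs G — 9–10, G advances.
The agenda winner is G.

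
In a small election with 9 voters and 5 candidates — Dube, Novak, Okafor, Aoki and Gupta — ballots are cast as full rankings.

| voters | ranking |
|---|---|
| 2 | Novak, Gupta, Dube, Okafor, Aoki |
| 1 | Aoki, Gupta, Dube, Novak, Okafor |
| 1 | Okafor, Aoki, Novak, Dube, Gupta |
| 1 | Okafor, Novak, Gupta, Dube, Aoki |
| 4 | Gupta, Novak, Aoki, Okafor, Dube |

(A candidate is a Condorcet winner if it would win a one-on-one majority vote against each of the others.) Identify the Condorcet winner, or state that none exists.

Gupta

Check each pair by majority over 9 ballots:
Dube vs Novak: Dube preferred on 1 ballot; Novak wins 8–1.
Dube vs Okafor: Okafor wins 6–3.
Dube vs Aoki: Dube preferred on 2+1 = 3 ballots; Aoki wins 6–3.
Dube vs Gupta: Dube is ranked higher on 1 ballot, Gupta on 8. Gupta wins 8–1.
Novak vs Okafor: Novak preferred on 2+1+4 = 7 ballots; Novak wins 7–2.
Novak vs Aoki: Novak, 7–2.
Novak vs Gupta: Gupta wins 5–4.
Okafor vs Aoki: 2+1+1 = 4 for Okafor, 5 for Aoki — Aoki by 5–4.
Okafor vs Gupta: Gupta, 7–2.
Aoki vs Gupta: Aoki is ranked higher on 1+1 = 2 ballots, Gupta on 7. Gupta wins 7–2.
Gupta defeats every rival head-to-head and is the Condorcet winner.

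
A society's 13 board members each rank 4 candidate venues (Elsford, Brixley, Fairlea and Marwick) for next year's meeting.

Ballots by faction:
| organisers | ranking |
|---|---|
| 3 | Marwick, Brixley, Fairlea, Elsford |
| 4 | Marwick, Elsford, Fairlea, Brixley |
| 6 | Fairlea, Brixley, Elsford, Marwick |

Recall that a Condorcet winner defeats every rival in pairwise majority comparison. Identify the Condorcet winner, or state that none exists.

Head-to-head results (13 organisers):
Elsford vs Brixley: Brixley wins 9–4.
Elsford–Fairlea: Fairlea 9–4.
Elsford vs Marwick: Marwick wins 7–6.
Brixley vs Fairlea: Fairlea, 10–3.
Brixley vs Marwick: Marwick, 7–6.
Fairlea vs Marwick: Marwick wins 7–6.
Marwick wins every pairwise contest, so Marwick is the Condorcet winner.

Marwick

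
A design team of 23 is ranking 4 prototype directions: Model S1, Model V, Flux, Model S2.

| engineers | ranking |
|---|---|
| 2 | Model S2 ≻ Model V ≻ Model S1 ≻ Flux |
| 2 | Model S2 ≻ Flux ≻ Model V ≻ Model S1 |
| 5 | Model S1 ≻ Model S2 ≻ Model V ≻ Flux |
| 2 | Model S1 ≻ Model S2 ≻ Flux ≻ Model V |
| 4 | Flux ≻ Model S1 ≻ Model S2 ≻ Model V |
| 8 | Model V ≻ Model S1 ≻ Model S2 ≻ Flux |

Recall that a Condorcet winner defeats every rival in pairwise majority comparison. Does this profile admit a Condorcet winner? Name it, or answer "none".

none

Check each pair by majority over 23 ballots:
Model S1 vs Model V: Model V wins 12–11.
Model S1 vs Flux: Model S1 wins 17–6.
Model S1 vs Model S2: Model S1, 19–4.
Model V vs Flux: Model V wins 15–8.
Model V vs Model S2: Model S2, 15–8.
Flux vs Model S2: Model S2 wins 19–4.
No design is unbeaten: Model S1 loses to Model V; Model V loses to Model S2; Flux loses to Model S1; Model S2 loses to Model S1. In particular Model S1 → Model S2 → Model V → Model S1 is a majority cycle — no Condorcet winner exists.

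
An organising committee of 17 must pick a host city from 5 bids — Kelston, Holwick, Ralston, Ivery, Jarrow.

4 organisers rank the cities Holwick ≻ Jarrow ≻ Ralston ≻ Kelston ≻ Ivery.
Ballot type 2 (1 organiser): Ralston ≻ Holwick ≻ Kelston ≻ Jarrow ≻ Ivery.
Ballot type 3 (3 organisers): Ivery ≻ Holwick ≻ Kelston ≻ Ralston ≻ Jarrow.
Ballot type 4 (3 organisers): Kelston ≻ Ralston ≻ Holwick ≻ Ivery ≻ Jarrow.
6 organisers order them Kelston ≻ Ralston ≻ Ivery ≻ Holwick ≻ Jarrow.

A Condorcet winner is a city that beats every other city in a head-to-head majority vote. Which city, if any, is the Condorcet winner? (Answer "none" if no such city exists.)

Kelston

Head-to-head results (17 organisers):
Kelston–Holwick: Kelston 9–8.
Kelston vs Ralston: 12 to 5, Kelston.
Kelston vs Ivery: Kelston is ranked higher on 4+1+3+6 = 14 ballots, Ivery on 3. Kelston wins 14–3.
Kelston vs Jarrow: Kelston wins 13–4.
Holwick vs Ralston: Ralston, 10–7.
Holwick vs Ivery: Ivery, 9–8.
Holwick vs Jarrow: Holwick preferred on 4+1+3+3+6 = 17 ballots; Holwick wins 17–0.
Ralston vs Ivery: Ralston, 14–3.
Ralston vs Jarrow: 13 to 4, Ralston.
Ivery vs Jarrow: Ivery wins 12–5.
Kelston defeats every rival head-to-head and is the Condorcet winner.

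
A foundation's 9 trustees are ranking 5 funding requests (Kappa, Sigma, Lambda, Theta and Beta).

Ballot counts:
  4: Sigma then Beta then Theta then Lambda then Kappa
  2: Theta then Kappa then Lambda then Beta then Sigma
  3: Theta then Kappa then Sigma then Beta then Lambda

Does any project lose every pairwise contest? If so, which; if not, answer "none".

Lambda

Head-to-head results (9 reviewers):
Kappa vs Sigma: Kappa wins 5–4.
Kappa vs Lambda: 2+3 = 5 for Kappa, 4 for Lambda — Kappa by 5–4.
Kappa vs Theta: 0 for Kappa, 9 for Theta — Theta by 9–0.
Kappa vs Beta: Kappa preferred on 2+3 = 5 ballots; Kappa wins 5–4.
Sigma vs Lambda: 4+3 = 7 for Sigma, 2 for Lambda — Sigma by 7–2.
Sigma vs Theta: 4 for Sigma, 5 for Theta — Theta by 5–4.
Sigma vs Beta: Sigma preferred on 4+3 = 7 ballots; Sigma wins 7–2.
Lambda vs Theta: Lambda is ranked higher on 0 ballots, Theta on 9. Theta wins 9–0.
Lambda vs Beta: Lambda is ranked higher on 2 ballots, Beta on 7. Beta wins 7–2.
Theta vs Beta: Theta, 5–4.
Lambda loses to every other project — it is the Condorcet loser.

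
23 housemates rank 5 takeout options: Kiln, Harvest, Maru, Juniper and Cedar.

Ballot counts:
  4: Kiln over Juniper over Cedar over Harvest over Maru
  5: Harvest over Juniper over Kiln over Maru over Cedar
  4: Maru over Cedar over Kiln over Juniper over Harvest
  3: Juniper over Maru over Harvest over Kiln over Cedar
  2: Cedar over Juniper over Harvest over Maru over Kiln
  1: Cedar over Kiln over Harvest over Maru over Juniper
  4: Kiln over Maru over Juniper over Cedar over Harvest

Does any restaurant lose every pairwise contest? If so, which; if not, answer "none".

Head-to-head results (23 friends):
Kiln vs Harvest: Kiln is ranked higher on 4+4+1+4 = 13 ballots, Harvest on 10. Kiln wins 13–10.
Kiln vs Maru: Kiln wins 14–9.
Kiln vs Juniper: 13 to 10, Kiln.
Kiln vs Cedar: Kiln, 16–7.
Harvest vs Maru: 4+5+2+1 = 12 for Harvest, 11 for Maru — Harvest by 12–11.
Harvest vs Juniper: 5+1 = 6 for Harvest, 17 for Juniper — Juniper by 17–6.
Harvest vs Cedar: Cedar wins 15–8.
Maru vs Juniper: Juniper wins 14–9.
Maru vs Cedar: Maru wins 16–7.
Juniper vs Cedar: Juniper preferred on 4+5+3+4 = 16 ballots; Juniper wins 16–7.
Every restaurant wins at least one matchup (Kiln beats Harvest; Harvest beats Maru; Maru beats Cedar; Juniper beats Harvest; Cedar beats Harvest), so there is no Condorcet loser.

none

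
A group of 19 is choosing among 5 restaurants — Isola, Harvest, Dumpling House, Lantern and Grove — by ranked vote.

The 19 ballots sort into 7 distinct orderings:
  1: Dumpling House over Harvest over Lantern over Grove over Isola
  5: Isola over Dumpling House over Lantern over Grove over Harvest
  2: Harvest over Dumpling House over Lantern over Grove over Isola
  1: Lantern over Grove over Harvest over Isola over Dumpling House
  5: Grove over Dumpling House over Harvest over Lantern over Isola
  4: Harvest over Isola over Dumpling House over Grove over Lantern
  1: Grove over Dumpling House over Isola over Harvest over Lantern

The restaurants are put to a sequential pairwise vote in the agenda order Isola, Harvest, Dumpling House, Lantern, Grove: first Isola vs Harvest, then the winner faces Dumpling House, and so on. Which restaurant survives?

Dumpling House

Round 1: Isola vs Harvest — 6–13, Harvest advances.
Round 2: Harvest vs Dumpling House — 7–12, Dumpling House advances.
Round 3: Dumpling House vs Lantern — 18–1, Dumpling House advances.
Round 4: Dumpling House vs Grove — 12–7, Dumpling House advances.
Dumpling House survives the agenda.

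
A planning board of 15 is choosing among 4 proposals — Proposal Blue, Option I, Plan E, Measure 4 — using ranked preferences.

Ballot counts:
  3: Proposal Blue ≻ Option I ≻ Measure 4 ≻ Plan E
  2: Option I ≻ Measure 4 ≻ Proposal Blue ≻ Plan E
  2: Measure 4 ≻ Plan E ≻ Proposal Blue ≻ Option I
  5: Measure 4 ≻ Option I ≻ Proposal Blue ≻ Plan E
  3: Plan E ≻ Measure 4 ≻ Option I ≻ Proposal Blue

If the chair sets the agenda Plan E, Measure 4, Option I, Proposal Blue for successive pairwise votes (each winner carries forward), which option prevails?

Round 1: Plan E vs Measure 4 — 3–12, Measure 4 advances.
Round 2: Measure 4 vs Option I — 10–5, Measure 4 advances.
Round 3: Measure 4 vs Proposal Blue — 12–3, Measure 4 advances.
The agenda winner is Measure 4.

Measure 4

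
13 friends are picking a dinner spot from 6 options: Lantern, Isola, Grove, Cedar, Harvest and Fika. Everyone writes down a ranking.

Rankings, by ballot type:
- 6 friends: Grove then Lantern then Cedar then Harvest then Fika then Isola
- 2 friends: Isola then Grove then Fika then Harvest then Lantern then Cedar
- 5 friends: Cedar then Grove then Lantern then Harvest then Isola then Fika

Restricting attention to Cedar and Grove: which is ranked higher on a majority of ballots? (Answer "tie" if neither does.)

Grove

Ballots ranking Cedar above Grove: 5.
Ballots ranking Grove above Cedar: 13 − 5 = 8.
Grove wins the head-to-head 8–5.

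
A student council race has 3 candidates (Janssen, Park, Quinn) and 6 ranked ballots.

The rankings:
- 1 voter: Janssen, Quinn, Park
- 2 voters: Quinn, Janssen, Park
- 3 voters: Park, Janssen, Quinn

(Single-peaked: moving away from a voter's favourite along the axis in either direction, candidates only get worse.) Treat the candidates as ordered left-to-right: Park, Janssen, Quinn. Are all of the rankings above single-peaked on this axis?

yes

Axis positions: Park=1, Janssen=2, Quinn=3.
Group 1 (peak Janssen at position 2): ranking walks positions 2-3-1, expanding outward from the peak — single-peaked.
Group 2 (peak Quinn at position 3): ranking walks positions 3-2-1, expanding outward from the peak — single-peaked.
Group 3 (peak Park at position 1): ranking walks positions 1-2-3, expanding outward from the peak — single-peaked.
Every ranking is single-peaked on this axis.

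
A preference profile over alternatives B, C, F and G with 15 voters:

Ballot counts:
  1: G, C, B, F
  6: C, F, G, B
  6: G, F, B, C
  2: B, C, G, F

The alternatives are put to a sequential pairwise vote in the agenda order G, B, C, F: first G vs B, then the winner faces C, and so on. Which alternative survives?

C

Round 1: G vs B — 13–2, G advances.
Round 2: G vs C — 7–8, C advances.
Round 3: C vs F — 9–6, C advances.
The agenda winner is C.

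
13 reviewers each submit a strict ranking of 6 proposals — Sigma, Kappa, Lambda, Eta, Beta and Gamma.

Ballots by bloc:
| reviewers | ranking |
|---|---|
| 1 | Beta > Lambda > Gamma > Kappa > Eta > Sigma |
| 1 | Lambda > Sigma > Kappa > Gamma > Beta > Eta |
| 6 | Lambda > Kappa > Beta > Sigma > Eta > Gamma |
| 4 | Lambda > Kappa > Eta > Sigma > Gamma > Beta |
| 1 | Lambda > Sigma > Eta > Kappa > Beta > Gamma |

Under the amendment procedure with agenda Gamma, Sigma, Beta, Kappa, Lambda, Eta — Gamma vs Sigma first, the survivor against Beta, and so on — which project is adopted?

Lambda

Round 1: Gamma vs Sigma — 1–12, Sigma advances.
Round 2: Sigma vs Beta — 6–7, Beta advances.
Round 3: Beta vs Kappa — 1–12, Kappa advances.
Round 4: Kappa vs Lambda — 0–13, Lambda advances.
Round 5: Lambda vs Eta — 13–0, Lambda advances.
The agenda winner is Lambda.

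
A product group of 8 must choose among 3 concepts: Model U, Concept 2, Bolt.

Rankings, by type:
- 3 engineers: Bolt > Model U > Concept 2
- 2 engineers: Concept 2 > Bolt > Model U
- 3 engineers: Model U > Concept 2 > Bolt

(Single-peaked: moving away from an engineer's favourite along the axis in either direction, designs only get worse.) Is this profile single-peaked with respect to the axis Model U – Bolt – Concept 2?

Axis positions: Model U=1, Bolt=2, Concept 2=3.
Type 1 (peak Bolt at position 2): ranking walks positions 2-1-3, expanding outward from the peak — single-peaked.
Type 2 (peak Concept 2 at position 3): ranking walks positions 3-2-1, expanding outward from the peak — single-peaked.
Type 3: ranking walks positions 1-3-2; Concept 2 is ranked above Bolt even though Bolt lies between Concept 2 and the peak Model U on the axis — preferences dip and rise again. Not single-peaked.
Type 3 violates single-peakedness, so the profile is not single-peaked on this axis.

no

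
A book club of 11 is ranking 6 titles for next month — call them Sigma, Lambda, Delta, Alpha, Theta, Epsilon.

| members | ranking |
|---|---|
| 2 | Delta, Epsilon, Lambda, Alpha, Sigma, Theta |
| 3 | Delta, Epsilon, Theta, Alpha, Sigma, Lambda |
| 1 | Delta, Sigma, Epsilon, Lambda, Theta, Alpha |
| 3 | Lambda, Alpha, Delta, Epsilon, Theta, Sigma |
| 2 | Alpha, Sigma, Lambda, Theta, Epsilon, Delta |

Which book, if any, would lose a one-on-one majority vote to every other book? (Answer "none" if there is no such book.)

none

Head-to-head results (11 members):
Sigma–Lambda: Sigma 6–5.
Sigma vs Delta: Sigma preferred on 2 ballots; Delta wins 9–2.
Sigma vs Alpha: Sigma preferred on 1 ballot; Alpha wins 10–1.
Sigma vs Theta: Theta, 6–5.
Sigma–Epsilon: Epsilon 8–3.
Lambda vs Delta: Delta wins 6–5.
Lambda vs Alpha: Lambda preferred on 2+1+3 = 6 ballots; Lambda wins 6–5.
Lambda vs Theta: 8 to 3, Lambda.
Lambda vs Epsilon: Epsilon, 6–5.
Delta vs Alpha: 2+3+1 = 6 for Delta, 5 for Alpha — Delta by 6–5.
Delta vs Theta: Delta is ranked higher on 2+3+1+3 = 9 ballots, Theta on 2. Delta wins 9–2.
Delta vs Epsilon: 2+3+1+3 = 9 for Delta, 2 for Epsilon — Delta by 9–2.
Alpha–Theta: Alpha 7–4.
Alpha vs Epsilon: Alpha is ranked higher on 3+2 = 5 ballots, Epsilon on 6. Epsilon wins 6–5.
Theta vs Epsilon: Epsilon wins 9–2.
Every book wins at least one matchup (Sigma beats Lambda; Lambda beats Alpha; Delta beats Sigma; Alpha beats Sigma; Theta beats Sigma; Epsilon beats Sigma), so there is no Condorcet loser.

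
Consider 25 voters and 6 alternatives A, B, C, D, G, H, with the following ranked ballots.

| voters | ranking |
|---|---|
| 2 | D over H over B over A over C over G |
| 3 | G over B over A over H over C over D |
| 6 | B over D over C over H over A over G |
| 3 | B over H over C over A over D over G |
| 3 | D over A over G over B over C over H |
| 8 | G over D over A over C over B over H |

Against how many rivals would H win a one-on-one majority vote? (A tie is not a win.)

H against each rival (25 voters):
H vs A: A, 14–11.
H vs B: B, 23–2.
H–C: C 17–8.
H–D: D 19–6.
H–G: G 14–11.
H beats no one; loses to A, B, C, D, G — 0 pairwise wins.

0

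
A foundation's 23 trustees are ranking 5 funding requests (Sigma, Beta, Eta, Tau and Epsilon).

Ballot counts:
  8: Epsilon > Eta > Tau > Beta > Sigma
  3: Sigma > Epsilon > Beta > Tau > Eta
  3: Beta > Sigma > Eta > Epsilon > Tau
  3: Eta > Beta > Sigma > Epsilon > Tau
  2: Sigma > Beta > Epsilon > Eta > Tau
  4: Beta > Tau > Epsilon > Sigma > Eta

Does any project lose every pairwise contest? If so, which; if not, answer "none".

none

Head-to-head results (23 reviewers):
Sigma vs Beta: Beta wins 18–5.
Sigma vs Eta: Sigma is ranked higher on 3+3+2+4 = 12 ballots, Eta on 11. Sigma wins 12–11.
Sigma vs Tau: Sigma is ranked higher on 3+3+3+2 = 11 ballots, Tau on 12. Tau wins 12–11.
Sigma–Epsilon: Epsilon 12–11.
Beta vs Eta: 12 to 11, Beta.
Beta vs Tau: Beta, 15–8.
Beta vs Epsilon: Beta, 12–11.
Eta vs Tau: Eta wins 16–7.
Eta vs Epsilon: 6 to 17, Epsilon.
Tau vs Epsilon: Epsilon wins 19–4.
No project is winless: Sigma beats Eta; Beta beats Sigma; Eta beats Tau; Tau beats Sigma; Epsilon beats Sigma. There is no Condorcet loser.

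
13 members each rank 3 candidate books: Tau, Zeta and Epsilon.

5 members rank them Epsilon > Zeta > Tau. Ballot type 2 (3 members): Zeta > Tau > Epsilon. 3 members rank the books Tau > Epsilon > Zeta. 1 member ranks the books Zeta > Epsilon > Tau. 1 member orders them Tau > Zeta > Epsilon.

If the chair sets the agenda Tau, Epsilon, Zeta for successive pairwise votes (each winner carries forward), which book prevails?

Zeta

Round 1: Tau vs Epsilon — 7–6, Tau advances.
Round 2: Tau vs Zeta — 4–9, Zeta advances.
The agenda winner is Zeta.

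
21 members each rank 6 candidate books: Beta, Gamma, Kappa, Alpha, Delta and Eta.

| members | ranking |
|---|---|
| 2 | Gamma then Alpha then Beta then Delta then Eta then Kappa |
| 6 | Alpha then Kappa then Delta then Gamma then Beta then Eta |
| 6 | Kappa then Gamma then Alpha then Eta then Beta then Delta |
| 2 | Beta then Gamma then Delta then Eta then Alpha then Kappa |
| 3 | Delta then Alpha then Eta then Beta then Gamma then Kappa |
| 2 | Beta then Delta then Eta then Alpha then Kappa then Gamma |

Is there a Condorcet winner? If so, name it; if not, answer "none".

Alpha

Check each pair by majority over 21 ballots:
Beta vs Gamma: Gamma wins 14–7.
Beta vs Kappa: Kappa, 12–9.
Beta–Alpha: Alpha 17–4.
Beta–Delta: Beta 12–9.
Beta–Eta: Beta 12–9.
Gamma vs Kappa: Kappa wins 14–7.
Gamma–Alpha: Alpha 11–10.
Gamma vs Delta: Delta wins 11–10.
Gamma vs Eta: Gamma, 16–5.
Kappa–Alpha: Alpha 15–6.
Kappa vs Delta: Kappa, 12–9.
Kappa vs Eta: Kappa, 12–9.
Alpha vs Delta: Alpha, 14–7.
Alpha vs Eta: Alpha, 17–4.
Delta–Eta: Delta 15–6.
Only Alpha has no losses; Alpha is the Condorcet winner.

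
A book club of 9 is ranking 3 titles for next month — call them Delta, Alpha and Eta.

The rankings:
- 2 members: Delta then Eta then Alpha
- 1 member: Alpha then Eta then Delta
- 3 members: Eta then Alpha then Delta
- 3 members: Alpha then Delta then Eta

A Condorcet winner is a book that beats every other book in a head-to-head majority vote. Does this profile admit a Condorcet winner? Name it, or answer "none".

none

Pairwise majorities:
Delta–Alpha: Alpha 7–2.
Delta–Eta: Delta 5–4.
Alpha vs Eta: Eta, 5–4.
Each book drops at least one matchup (Delta loses to Alpha; Alpha loses to Eta; Eta loses to Delta); the cycle Delta beats Eta beats Alpha beats Delta rules out a Condorcet winner.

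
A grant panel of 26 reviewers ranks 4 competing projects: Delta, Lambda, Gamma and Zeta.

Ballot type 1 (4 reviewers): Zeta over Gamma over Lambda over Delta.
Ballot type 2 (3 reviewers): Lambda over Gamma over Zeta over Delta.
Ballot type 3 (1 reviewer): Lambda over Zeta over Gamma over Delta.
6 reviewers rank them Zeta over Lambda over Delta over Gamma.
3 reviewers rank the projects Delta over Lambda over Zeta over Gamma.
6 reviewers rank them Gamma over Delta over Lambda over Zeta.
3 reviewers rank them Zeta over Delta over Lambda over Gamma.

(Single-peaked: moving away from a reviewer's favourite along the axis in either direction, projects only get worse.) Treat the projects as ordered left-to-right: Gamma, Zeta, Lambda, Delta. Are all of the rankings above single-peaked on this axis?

no

Axis positions: Gamma=1, Zeta=2, Lambda=3, Delta=4.
Ballot type 1 (peak Zeta at position 2): ranking walks positions 2-1-3-4, expanding outward from the peak — single-peaked.
Ballot type 2: ranking walks positions 3-1-2-4; Gamma is ranked above Zeta even though Zeta lies between Gamma and the peak Lambda on the axis — preferences dip and rise again. Not single-peaked.
Ballot type 3 (peak Lambda at position 3): ranking walks positions 3-2-1-4, expanding outward from the peak — single-peaked.
Ballot type 4 (peak Zeta at position 2): ranking walks positions 2-3-4-1, expanding outward from the peak — single-peaked.
Ballot type 5 (peak Delta at position 4): ranking walks positions 4-3-2-1, expanding outward from the peak — single-peaked.
Ballot type 6: ranking walks positions 1-4-3-2; Delta is ranked above Zeta even though Zeta lies between Delta and the peak Gamma on the axis — preferences dip and rise again. Not single-peaked.
Ballot type 7: ranking walks positions 2-4-3-1; Delta is ranked above Lambda even though Lambda lies between Delta and the peak Zeta on the axis — preferences dip and rise again. Not single-peaked.
Ballot type 2 violates single-peakedness, so the profile is not single-peaked on this axis.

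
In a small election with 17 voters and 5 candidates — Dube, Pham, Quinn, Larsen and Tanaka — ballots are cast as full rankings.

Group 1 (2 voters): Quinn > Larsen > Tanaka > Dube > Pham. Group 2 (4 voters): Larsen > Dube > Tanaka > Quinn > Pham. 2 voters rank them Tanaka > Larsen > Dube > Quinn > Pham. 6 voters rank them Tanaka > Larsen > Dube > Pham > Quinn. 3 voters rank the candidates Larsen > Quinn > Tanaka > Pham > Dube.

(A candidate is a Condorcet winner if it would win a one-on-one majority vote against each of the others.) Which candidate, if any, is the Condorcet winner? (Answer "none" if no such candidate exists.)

Head-to-head results (17 voters):
Dube vs Pham: Dube wins 14–3.
Dube–Quinn: Dube 12–5.
Dube vs Larsen: Larsen wins 17–0.
Dube vs Tanaka: Tanaka wins 13–4.
Pham vs Quinn: Quinn wins 11–6.
Pham vs Larsen: Larsen, 17–0.
Pham vs Tanaka: Tanaka wins 17–0.
Quinn vs Larsen: Larsen wins 15–2.
Quinn–Tanaka: Tanaka 12–5.
Larsen vs Tanaka: Larsen, 9–8.
Larsen beats each of Dube, Pham, Quinn, Tanaka — Larsen is the Condorcet winner.

Larsen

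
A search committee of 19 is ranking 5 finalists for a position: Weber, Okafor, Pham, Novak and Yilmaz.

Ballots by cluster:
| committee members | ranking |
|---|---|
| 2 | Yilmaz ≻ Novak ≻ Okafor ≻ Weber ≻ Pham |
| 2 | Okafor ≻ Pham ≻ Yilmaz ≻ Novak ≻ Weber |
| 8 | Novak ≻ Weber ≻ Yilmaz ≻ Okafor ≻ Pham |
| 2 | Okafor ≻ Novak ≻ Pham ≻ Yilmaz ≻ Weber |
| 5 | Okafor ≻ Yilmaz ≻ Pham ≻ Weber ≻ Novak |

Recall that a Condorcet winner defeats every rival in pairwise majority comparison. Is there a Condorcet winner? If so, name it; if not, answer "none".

Novak

Head-to-head results (19 committee members):
Weber vs Okafor: Okafor wins 11–8.
Weber vs Pham: 10 to 9, Weber.
Weber vs Novak: 5 to 14, Novak.
Weber–Yilmaz: Yilmaz 11–8.
Okafor vs Pham: Okafor, 19–0.
Okafor vs Novak: Novak, 10–9.
Okafor vs Yilmaz: Yilmaz, 10–9.
Pham vs Novak: Pham is ranked higher on 2+5 = 7 ballots, Novak on 12. Novak wins 12–7.
Pham vs Yilmaz: Yilmaz wins 15–4.
Novak vs Yilmaz: Novak is ranked higher on 8+2 = 10 ballots, Yilmaz on 9. Novak wins 10–9.
Only Novak has no losses; Novak is the Condorcet winner.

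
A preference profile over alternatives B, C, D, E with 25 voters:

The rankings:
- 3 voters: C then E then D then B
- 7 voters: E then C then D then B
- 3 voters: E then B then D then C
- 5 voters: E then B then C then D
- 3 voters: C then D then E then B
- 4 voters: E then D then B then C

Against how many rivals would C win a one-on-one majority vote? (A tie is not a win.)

2

C against each rival (25 voters):
C vs B: C preferred on 3+7+3 = 13 ballots; C wins 13–12.
C–D: C 18–7.
C vs E: 3+3 = 6 for C, 19 for E — E by 19–6.
C beats B, D; loses to E — 2 pairwise wins.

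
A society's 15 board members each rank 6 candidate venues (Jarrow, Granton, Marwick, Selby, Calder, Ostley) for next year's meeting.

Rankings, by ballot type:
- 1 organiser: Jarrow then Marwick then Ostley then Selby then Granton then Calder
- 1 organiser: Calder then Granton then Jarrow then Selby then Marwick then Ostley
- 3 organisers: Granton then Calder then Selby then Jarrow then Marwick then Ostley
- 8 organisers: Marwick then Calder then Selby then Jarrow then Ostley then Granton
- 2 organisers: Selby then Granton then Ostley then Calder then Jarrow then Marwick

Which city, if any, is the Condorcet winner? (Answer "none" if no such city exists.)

Head-to-head results (15 organisers):
Jarrow vs Granton: 1+8 = 9 for Jarrow, 6 for Granton — Jarrow by 9–6.
Jarrow vs Marwick: Jarrow is ranked higher on 1+1+3+2 = 7 ballots, Marwick on 8. Marwick wins 8–7.
Jarrow vs Selby: Selby, 13–2.
Jarrow vs Calder: Calder wins 14–1.
Jarrow–Ostley: Jarrow 13–2.
Granton vs Marwick: Granton preferred on 1+3+2 = 6 ballots; Marwick wins 9–6.
Granton vs Selby: Granton is ranked higher on 1+3 = 4 ballots, Selby on 11. Selby wins 11–4.
Granton vs Calder: Granton is ranked higher on 1+3+2 = 6 ballots, Calder on 9. Calder wins 9–6.
Granton vs Ostley: Granton preferred on 1+3+2 = 6 ballots; Ostley wins 9–6.
Marwick vs Selby: Marwick is ranked higher on 1+8 = 9 ballots, Selby on 6. Marwick wins 9–6.
Marwick vs Calder: 9 to 6, Marwick.
Marwick vs Ostley: Marwick, 13–2.
Selby vs Calder: Calder, 12–3.
Selby vs Ostley: Selby, 14–1.
Calder vs Ostley: Calder preferred on 1+3+8 = 12 ballots; Calder wins 12–3.
Marwick defeats every rival head-to-head and is the Condorcet winner.

Marwick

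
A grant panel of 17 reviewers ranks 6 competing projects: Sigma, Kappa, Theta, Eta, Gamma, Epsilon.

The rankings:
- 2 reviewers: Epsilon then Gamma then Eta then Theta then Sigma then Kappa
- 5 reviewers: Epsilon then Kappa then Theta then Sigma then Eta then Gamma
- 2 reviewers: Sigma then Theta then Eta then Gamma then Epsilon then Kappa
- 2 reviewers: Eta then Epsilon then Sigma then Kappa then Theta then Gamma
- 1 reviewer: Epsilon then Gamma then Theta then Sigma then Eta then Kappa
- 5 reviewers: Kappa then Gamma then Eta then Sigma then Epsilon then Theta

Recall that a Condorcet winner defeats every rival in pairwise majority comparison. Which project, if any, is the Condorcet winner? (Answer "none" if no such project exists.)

Check each pair by majority over 17 ballots:
Sigma vs Kappa: 7 to 10, Kappa.
Sigma–Theta: Sigma 9–8.
Sigma–Eta: Eta 9–8.
Sigma vs Gamma: 9 to 8, Sigma.
Sigma vs Epsilon: Epsilon, 10–7.
Kappa vs Theta: Kappa, 12–5.
Kappa vs Eta: 10 to 7, Kappa.
Kappa vs Gamma: 12 to 5, Kappa.
Kappa vs Epsilon: Epsilon wins 12–5.
Theta vs Eta: Eta wins 9–8.
Theta–Gamma: Theta 9–8.
Theta vs Epsilon: Epsilon, 15–2.
Eta–Gamma: Eta 9–8.
Eta vs Epsilon: Eta, 9–8.
Gamma vs Epsilon: 7 to 10, Epsilon.
Every project loses at least once (Sigma loses to Kappa; Kappa loses to Epsilon; Theta loses to Sigma; Eta loses to Kappa; Gamma loses to Sigma; Epsilon loses to Eta). The majority relation contains the cycle Kappa → Eta → Epsilon → Kappa, so there is no Condorcet winner.

none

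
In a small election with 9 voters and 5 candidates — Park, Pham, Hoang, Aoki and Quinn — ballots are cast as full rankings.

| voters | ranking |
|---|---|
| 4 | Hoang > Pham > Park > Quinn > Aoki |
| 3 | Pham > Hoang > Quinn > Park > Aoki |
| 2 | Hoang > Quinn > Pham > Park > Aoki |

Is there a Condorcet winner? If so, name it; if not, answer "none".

Check each pair by majority over 9 ballots:
Park vs Pham: Park is ranked higher on 0 ballots, Pham on 9. Pham wins 9–0.
Park vs Hoang: 0 for Park, 9 for Hoang — Hoang by 9–0.
Park vs Aoki: Park wins 9–0.
Park vs Quinn: 4 for Park, 5 for Quinn — Quinn by 5–4.
Pham vs Hoang: Pham is ranked higher on 3 ballots, Hoang on 6. Hoang wins 6–3.
Pham vs Aoki: Pham wins 9–0.
Pham vs Quinn: 4+3 = 7 for Pham, 2 for Quinn — Pham by 7–2.
Hoang vs Aoki: Hoang, 9–0.
Hoang vs Quinn: 9 to 0, Hoang.
Aoki–Quinn: Quinn 9–0.
Only Hoang has no losses; Hoang is the Condorcet winner.

Hoang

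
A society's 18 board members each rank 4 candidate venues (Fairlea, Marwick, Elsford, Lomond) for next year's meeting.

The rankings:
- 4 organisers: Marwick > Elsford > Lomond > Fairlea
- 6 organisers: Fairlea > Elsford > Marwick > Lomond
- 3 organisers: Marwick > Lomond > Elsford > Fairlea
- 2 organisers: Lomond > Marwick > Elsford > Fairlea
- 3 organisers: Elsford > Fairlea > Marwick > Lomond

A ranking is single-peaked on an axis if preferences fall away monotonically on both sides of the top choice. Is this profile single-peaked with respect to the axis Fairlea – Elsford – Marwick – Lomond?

yes

Axis positions: Fairlea=1, Elsford=2, Marwick=3, Lomond=4.
Cluster 1 (peak Marwick at position 3): ranking walks positions 3-2-4-1, expanding outward from the peak — single-peaked.
Cluster 2 (peak Fairlea at position 1): ranking walks positions 1-2-3-4, expanding outward from the peak — single-peaked.
Cluster 3 (peak Marwick at position 3): ranking walks positions 3-4-2-1, expanding outward from the peak — single-peaked.
Cluster 4 (peak Lomond at position 4): ranking walks positions 4-3-2-1, expanding outward from the peak — single-peaked.
Cluster 5 (peak Elsford at position 2): ranking walks positions 2-1-3-4, expanding outward from the peak — single-peaked.
Every ranking is single-peaked on this axis.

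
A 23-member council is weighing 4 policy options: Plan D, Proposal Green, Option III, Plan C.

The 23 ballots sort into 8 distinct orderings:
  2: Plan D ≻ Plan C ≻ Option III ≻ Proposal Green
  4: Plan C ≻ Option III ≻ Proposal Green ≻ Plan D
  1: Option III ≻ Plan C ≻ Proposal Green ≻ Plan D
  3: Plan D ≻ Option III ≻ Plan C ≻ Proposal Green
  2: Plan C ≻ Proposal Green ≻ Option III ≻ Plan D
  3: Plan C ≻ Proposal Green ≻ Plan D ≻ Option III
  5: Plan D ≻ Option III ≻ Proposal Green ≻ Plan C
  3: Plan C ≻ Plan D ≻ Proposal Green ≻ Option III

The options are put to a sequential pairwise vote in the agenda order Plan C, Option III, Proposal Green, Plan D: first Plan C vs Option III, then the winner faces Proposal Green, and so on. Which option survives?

Round 1: Plan C vs Option III — 14–9, Plan C advances.
Round 2: Plan C vs Proposal Green — 18–5, Plan C advances.
Round 3: Plan C vs Plan D — 13–10, Plan C advances.
Plan C survives the agenda.

Plan C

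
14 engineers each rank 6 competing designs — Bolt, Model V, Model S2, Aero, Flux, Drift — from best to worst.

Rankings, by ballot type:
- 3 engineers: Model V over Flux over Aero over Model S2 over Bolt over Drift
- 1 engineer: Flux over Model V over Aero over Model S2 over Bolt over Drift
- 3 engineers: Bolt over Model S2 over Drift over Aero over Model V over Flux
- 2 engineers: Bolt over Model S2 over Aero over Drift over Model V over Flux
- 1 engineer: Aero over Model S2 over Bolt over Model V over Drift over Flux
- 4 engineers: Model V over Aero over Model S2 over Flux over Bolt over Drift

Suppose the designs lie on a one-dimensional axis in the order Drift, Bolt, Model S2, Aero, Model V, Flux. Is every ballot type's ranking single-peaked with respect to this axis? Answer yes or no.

Axis positions: Drift=1, Bolt=2, Model S2=3, Aero=4, Model V=5, Flux=6.
Ballot type 1 (peak Model V at position 5): ranking walks positions 5-6-4-3-2-1, expanding outward from the peak — single-peaked.
Ballot type 2 (peak Flux at position 6): ranking walks positions 6-5-4-3-2-1, expanding outward from the peak — single-peaked.
Ballot type 3 (peak Bolt at position 2): ranking walks positions 2-3-1-4-5-6, expanding outward from the peak — single-peaked.
Ballot type 4 (peak Bolt at position 2): ranking walks positions 2-3-4-1-5-6, expanding outward from the peak — single-peaked.
Ballot type 5 (peak Aero at position 4): ranking walks positions 4-3-2-5-1-6, expanding outward from the peak — single-peaked.
Ballot type 6 (peak Model V at position 5): ranking walks positions 5-4-3-6-2-1, expanding outward from the peak — single-peaked.
Every ranking is single-peaked on this axis.

yes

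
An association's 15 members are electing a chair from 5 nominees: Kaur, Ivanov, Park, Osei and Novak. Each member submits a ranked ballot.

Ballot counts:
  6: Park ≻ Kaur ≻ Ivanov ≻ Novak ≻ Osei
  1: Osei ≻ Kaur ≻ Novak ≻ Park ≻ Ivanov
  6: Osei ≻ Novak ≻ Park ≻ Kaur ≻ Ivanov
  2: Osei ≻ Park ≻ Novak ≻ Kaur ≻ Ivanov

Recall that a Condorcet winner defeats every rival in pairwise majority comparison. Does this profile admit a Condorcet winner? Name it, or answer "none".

Pairwise majorities:
Kaur vs Ivanov: Kaur is ranked higher on 6+1+6+2 = 15 ballots, Ivanov on 0. Kaur wins 15–0.
Kaur vs Park: Kaur is ranked higher on 1 ballot, Park on 14. Park wins 14–1.
Kaur vs Osei: 6 to 9, Osei.
Kaur vs Novak: Kaur preferred on 6+1 = 7 ballots; Novak wins 8–7.
Ivanov vs Park: 0 for Ivanov, 15 for Park — Park by 15–0.
Ivanov vs Osei: 6 to 9, Osei.
Ivanov vs Novak: 6 for Ivanov, 9 for Novak — Novak by 9–6.
Park vs Osei: 6 for Park, 9 for Osei — Osei by 9–6.
Park vs Novak: Park preferred on 6+2 = 8 ballots; Park wins 8–7.
Osei vs Novak: 1+6+2 = 9 for Osei, 6 for Novak — Osei by 9–6.
Osei wins every pairwise contest, so Osei is the Condorcet winner.

Osei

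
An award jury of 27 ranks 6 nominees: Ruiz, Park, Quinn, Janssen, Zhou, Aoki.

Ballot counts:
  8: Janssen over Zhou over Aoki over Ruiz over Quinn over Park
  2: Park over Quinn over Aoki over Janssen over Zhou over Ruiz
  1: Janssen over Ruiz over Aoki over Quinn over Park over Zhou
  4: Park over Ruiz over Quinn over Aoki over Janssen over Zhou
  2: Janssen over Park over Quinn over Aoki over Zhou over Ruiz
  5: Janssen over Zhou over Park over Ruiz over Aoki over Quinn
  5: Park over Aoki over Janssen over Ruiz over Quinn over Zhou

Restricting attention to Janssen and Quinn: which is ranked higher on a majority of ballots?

Janssen

Ballots ranking Janssen above Quinn: 8 + 1 + 2 + 5 + 5 = 21.
Ballots ranking Quinn above Janssen: 27 − 21 = 6.
Janssen wins the head-to-head 21–6.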